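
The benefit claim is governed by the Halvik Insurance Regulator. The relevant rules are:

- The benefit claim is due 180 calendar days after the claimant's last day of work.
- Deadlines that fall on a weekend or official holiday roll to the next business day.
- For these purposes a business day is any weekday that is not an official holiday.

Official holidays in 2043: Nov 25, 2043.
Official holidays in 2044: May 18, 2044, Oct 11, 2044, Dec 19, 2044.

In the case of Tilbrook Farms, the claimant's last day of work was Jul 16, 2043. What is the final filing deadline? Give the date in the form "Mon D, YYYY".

Jan 12, 2044

Adding 180 calendar days to Jul 16, 2043 gives Jan 12, 2044.
Jan 12, 2044 (Tuesday) is already a business day.
Deadline: Jan 12, 2044.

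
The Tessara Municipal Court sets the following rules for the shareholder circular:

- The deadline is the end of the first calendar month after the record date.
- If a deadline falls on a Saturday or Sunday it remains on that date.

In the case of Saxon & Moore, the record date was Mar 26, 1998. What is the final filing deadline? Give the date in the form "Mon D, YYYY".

The first month after Mar 26, 1998 is April 1998, whose last day is Apr 30, 1998.
Apr 30, 1998 is a Thursday; no weekend or holiday adjustment applies.
Deadline: Apr 30, 1998.

Apr 30, 1998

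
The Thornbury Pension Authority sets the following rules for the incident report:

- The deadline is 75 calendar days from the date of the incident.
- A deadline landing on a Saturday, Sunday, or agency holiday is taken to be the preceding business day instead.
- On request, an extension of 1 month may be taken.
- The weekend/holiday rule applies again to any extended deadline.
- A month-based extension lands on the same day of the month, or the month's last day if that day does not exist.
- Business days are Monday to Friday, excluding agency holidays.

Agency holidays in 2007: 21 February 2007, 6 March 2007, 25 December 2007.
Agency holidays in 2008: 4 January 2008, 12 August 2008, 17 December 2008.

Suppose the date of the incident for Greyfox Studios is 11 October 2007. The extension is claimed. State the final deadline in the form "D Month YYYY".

24 January 2008

75 calendar days after 11 October 2007 is 25 December 2007.
Because 25 December 2007 is a listed holiday, the deadline becomes 24 December 2007 (Monday).
The 1 month extension carries 24 December 2007 to 24 January 2008.
Since 24 January 2008 is a Thursday and not a holiday, the date is unchanged.
Deadline: 24 January 2008.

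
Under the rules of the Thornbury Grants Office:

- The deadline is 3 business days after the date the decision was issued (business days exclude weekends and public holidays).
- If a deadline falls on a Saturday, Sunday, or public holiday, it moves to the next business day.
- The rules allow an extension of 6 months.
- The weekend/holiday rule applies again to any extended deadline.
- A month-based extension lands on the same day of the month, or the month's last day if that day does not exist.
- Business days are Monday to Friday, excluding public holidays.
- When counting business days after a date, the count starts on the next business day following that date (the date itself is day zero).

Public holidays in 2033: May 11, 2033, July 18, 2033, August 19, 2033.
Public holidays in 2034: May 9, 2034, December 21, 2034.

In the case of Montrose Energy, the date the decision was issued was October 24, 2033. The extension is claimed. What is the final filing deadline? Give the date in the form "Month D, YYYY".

April 27, 2034

Counting 3 business days after October 24, 2033 (skipping weekends and listed holidays) reaches October 27, 2033.
October 27, 2033 (Thursday) is already a business day.
The 6 months extension carries October 27, 2033 to April 27, 2034.
Since April 27, 2034 is a Thursday and not a holiday, the date is unchanged.
So the filing is due April 27, 2034.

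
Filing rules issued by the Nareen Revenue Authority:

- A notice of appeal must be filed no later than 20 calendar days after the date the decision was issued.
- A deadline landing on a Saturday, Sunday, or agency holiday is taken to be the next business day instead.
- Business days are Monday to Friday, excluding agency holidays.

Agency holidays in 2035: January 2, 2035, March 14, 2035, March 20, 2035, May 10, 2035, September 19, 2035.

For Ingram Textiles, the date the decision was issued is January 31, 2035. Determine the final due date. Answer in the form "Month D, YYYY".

Adding 20 calendar days to January 31, 2035 gives February 20, 2035.
February 20, 2035 is a Tuesday and not a listed holiday, so it stands.
The final due date is February 20, 2035.

February 20, 2035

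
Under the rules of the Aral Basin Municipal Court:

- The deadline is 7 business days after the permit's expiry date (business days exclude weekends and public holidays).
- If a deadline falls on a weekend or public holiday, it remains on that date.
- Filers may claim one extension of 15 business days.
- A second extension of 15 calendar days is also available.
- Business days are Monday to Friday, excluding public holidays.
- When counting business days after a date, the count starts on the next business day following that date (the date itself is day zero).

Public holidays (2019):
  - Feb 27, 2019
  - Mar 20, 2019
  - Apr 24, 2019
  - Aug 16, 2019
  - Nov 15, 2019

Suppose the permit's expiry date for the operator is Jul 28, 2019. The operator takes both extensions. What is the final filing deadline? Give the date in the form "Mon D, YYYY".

Sep 12, 2019

Counting 7 business days after Jul 28, 2019 (skipping weekends and listed holidays) reaches Aug 6, 2019.
No adjustment is made for weekends or holidays, so Aug 6, 2019 stands.
The 15-business-day extension runs from Aug 6, 2019 to Aug 28, 2019.
Aug 28, 2019 is a Wednesday; no weekend or holiday adjustment applies.
Add the 15 calendar-day extension to Aug 28, 2019: Sep 12, 2019.
Sep 12, 2019 falls on a Thursday. The rules make no weekend/holiday allowance, so it remains Sep 12, 2019.
Deadline: Sep 12, 2019.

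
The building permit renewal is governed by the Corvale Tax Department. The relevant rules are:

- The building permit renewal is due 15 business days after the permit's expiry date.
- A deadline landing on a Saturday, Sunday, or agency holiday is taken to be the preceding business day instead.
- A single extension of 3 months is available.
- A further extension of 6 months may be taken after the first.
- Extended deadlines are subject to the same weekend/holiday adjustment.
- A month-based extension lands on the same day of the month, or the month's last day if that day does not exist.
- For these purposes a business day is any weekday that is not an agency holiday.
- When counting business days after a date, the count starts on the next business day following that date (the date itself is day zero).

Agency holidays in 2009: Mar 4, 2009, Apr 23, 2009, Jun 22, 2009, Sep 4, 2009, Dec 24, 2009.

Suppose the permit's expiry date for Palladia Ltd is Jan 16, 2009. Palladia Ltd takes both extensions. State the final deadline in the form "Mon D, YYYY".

Nov 6, 2009

Starting the day after Jan 16, 2009 and counting 15 business days lands on Feb 6, 2009.
Since Feb 6, 2009 is a Friday and not a holiday, the date is unchanged.
Add 3 months to Feb 6, 2009: May 6, 2009.
May 6, 2009 falls on a Wednesday, which is a business day, so no adjustment is needed.
Add 6 months to May 6, 2009: Nov 6, 2009.
Since Nov 6, 2009 is a Friday and not a holiday, the date is unchanged.
Final deadline: Nov 6, 2009.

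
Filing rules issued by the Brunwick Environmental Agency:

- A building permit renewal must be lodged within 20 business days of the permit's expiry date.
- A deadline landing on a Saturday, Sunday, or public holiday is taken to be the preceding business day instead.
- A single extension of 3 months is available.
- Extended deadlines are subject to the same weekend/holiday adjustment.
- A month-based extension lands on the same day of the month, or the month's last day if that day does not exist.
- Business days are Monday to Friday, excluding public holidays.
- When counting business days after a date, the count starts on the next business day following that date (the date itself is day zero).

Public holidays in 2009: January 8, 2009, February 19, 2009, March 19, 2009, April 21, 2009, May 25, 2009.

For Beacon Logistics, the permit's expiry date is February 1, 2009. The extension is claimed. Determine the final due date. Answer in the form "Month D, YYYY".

June 2, 2009

Counting 20 business days after February 1, 2009 (skipping weekends and listed holidays) reaches March 2, 2009.
Since March 2, 2009 is a Monday and not a holiday, the date is unchanged.
The 3 months extension carries March 2, 2009 to June 2, 2009.
June 2, 2009 falls on a Tuesday, which is a business day, so no adjustment is needed.
Final deadline: June 2, 2009.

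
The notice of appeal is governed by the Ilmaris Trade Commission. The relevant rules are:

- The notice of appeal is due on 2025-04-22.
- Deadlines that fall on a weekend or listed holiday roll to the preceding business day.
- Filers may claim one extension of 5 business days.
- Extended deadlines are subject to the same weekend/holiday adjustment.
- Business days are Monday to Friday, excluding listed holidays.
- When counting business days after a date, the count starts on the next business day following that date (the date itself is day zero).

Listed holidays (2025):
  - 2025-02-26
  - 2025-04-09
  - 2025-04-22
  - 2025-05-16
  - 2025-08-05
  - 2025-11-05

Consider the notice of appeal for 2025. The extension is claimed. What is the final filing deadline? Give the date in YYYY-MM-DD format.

2025-04-29

The stated deadline is 2025-04-22.
Because 2025-04-22 is a listed holiday, the deadline becomes 2025-04-21 (Monday).
Applying the 5-business-day extension: 5 business days after 2025-04-21 is 2025-04-29.
2025-04-29 is a Tuesday and not a listed holiday, so it stands.
Deadline: 2025-04-29.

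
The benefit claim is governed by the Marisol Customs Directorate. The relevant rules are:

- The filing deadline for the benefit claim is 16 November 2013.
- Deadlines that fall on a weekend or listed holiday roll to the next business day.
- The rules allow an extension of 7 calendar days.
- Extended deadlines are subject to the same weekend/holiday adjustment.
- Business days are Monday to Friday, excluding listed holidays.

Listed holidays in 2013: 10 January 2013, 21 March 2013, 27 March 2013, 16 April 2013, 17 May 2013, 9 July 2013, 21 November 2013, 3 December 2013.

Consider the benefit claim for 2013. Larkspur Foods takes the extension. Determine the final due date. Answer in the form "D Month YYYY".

25 November 2013

The stated deadline is 16 November 2013.
Because 16 November 2013 is a Saturday, the deadline becomes 18 November 2013 (Monday).
Add the 7 calendar-day extension to 18 November 2013: 25 November 2013.
25 November 2013 is a Monday and not a listed holiday, so it stands.
The final due date is 25 November 2013.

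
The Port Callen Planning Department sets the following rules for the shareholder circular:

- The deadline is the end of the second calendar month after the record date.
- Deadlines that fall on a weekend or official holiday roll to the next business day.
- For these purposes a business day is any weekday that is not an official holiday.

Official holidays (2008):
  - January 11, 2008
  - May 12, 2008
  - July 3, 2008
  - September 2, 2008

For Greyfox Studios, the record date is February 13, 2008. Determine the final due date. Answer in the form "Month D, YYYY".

2 months after February 13, 2008 is April 2008; that month ends on April 30, 2008.
April 30, 2008 is a Wednesday and not a listed holiday, so it stands.
The final due date is April 30, 2008.

April 30, 2008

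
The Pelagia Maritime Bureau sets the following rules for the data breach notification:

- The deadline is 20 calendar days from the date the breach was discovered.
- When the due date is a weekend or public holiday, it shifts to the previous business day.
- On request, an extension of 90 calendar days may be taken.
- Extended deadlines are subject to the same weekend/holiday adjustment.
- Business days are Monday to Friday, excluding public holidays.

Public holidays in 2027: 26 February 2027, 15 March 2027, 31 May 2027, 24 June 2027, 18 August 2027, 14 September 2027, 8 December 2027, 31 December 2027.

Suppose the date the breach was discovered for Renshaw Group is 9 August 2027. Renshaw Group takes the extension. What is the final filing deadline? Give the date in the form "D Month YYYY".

20 calendar days after 9 August 2027 is 29 August 2027.
29 August 2027 is a Sunday; the preceding business day is 27 August 2027 (Friday).
Add the 90 calendar-day extension to 27 August 2027: 25 November 2027.
25 November 2027 is a Thursday and not a listed holiday, so it stands.
Deadline: 25 November 2027.

25 November 2027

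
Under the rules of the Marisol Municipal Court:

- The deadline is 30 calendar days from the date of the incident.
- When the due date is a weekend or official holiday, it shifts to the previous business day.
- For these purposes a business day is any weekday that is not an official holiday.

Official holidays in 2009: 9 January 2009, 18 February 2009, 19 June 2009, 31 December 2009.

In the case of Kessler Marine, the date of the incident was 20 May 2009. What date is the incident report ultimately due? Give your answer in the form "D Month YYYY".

18 June 2009

30 calendar days after 20 May 2009 is 19 June 2009.
19 June 2009 is a listed holiday, so it moves to the preceding business day, 18 June 2009 (Thursday).
The final due date is 18 June 2009.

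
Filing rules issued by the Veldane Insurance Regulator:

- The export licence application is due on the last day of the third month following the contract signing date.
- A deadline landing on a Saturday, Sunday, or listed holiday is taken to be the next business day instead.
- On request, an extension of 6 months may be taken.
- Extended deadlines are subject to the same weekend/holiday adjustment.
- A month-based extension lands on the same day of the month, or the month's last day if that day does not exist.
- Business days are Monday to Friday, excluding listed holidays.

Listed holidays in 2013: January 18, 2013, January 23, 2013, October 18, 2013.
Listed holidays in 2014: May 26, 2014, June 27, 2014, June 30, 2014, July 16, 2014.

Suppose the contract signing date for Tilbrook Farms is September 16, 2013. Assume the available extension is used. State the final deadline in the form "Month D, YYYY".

July 1, 2014

3 months after September 16, 2013 falls in December 2013; the last day of that month is December 31, 2013.
December 31, 2013 falls on a Tuesday, which is a business day, so no adjustment is needed.
The 6 months extension carries December 31, 2013 to June 30, 2014 (day 31 does not exist in June, so the month's last day is used).
Because June 30, 2014 is a listed holiday, the deadline becomes July 1, 2014 (Tuesday).
Final deadline: July 1, 2014.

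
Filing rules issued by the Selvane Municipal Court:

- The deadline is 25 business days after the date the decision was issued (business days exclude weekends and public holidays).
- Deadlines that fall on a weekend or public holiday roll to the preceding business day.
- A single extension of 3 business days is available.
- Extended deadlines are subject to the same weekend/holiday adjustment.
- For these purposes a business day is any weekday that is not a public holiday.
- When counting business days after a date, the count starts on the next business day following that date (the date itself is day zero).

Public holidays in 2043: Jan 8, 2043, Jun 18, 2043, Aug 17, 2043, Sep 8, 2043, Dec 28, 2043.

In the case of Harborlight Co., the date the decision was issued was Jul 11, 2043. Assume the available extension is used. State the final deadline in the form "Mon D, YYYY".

Starting the day after Jul 11, 2043 and counting 25 business days lands on Aug 14, 2043.
Aug 14, 2043 (Friday) is already a business day.
Applying the 3-business-day extension: 3 business days after Aug 14, 2043 is Aug 20, 2043.
Aug 20, 2043 is a Thursday and not a listed holiday, so it stands.
So the filing is due Aug 20, 2043.

Aug 20, 2043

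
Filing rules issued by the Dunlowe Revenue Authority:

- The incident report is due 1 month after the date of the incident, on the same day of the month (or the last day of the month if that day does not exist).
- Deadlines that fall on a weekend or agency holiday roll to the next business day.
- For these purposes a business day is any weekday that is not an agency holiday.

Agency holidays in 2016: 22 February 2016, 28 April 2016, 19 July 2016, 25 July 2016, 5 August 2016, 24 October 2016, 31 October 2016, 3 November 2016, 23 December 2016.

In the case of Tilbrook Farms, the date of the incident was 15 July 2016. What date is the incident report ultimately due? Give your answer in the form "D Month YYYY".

1 month from 15 July 2016 is 15 August 2016.
15 August 2016 falls on a Monday, which is a business day, so no adjustment is needed.
So the filing is due 15 August 2016.

15 August 2016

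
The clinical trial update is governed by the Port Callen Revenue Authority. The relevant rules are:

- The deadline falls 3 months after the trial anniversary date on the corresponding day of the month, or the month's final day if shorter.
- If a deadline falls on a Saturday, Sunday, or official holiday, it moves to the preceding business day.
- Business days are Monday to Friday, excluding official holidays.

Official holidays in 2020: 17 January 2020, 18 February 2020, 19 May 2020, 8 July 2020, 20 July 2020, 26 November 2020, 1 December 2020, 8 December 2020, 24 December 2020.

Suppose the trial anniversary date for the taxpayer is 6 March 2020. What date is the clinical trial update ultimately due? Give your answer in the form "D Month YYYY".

5 June 2020

Moving 3 months forward from 6 March 2020 on the corresponding day gives 6 June 2020.
6 June 2020 is a Saturday; the preceding business day is 5 June 2020 (Friday).
The final due date is 5 June 2020.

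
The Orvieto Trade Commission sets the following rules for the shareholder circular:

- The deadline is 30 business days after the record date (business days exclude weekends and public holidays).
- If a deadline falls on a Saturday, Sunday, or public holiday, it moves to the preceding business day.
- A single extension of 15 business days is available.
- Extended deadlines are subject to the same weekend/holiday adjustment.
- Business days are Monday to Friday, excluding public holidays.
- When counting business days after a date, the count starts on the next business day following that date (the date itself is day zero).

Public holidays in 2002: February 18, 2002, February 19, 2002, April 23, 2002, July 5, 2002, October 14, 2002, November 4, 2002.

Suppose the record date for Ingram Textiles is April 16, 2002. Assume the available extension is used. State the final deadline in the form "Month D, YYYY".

June 19, 2002

30 business days after April 16, 2002, excluding weekends and holidays, is May 29, 2002.
Since May 29, 2002 is a Wednesday and not a holiday, the date is unchanged.
Counting 15 further business days from May 29, 2002 reaches June 19, 2002.
June 19, 2002 (Wednesday) is already a business day.
The final due date is June 19, 2002.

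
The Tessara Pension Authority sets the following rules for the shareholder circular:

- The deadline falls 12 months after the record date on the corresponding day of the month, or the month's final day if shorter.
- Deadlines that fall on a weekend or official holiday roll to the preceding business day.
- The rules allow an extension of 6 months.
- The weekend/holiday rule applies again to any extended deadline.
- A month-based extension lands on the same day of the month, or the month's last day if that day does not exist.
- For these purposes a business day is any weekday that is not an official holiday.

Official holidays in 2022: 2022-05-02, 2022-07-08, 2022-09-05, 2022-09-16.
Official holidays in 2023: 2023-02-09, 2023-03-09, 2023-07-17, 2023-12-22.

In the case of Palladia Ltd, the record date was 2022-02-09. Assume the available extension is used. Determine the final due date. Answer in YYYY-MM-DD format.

2023-08-08

12 months from 2022-02-09 is 2023-02-09.
2023-02-09 is a listed holiday, so it moves to the preceding business day, 2023-02-08 (Wednesday).
The 6 months extension carries 2023-02-08 to 2023-08-08.
2023-08-08 (Tuesday) is already a business day.
The final due date is 2023-08-08.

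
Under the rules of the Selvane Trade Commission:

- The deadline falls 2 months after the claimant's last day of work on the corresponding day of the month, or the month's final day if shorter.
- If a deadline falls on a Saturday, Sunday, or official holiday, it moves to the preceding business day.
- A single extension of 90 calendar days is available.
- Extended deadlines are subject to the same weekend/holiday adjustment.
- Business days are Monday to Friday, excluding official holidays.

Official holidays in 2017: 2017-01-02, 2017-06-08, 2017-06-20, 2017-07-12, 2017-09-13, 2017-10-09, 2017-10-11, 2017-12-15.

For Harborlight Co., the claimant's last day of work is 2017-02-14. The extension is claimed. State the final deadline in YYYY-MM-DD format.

2017-07-13

2 months after 2017-02-14, on the same day of the month, is 2017-04-14.
2017-04-14 (Friday) is already a business day.
Applying the 90-calendar-day extension: 2017-04-14 + 90 days = 2017-07-13.
2017-07-13 is a Thursday and not a listed holiday, so it stands.
Final deadline: 2017-07-13.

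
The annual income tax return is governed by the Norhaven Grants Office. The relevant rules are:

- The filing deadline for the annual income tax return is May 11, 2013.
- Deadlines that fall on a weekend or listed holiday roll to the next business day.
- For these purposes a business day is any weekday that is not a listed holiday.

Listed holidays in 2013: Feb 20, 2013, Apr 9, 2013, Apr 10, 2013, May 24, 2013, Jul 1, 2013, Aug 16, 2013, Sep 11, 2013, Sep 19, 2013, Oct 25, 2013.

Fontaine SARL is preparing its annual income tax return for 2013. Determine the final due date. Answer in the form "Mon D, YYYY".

May 13, 2013

The statutory due date is May 11, 2013.
Because May 11, 2013 is a Saturday, the deadline becomes May 13, 2013 (Monday).
Final deadline: May 13, 2013.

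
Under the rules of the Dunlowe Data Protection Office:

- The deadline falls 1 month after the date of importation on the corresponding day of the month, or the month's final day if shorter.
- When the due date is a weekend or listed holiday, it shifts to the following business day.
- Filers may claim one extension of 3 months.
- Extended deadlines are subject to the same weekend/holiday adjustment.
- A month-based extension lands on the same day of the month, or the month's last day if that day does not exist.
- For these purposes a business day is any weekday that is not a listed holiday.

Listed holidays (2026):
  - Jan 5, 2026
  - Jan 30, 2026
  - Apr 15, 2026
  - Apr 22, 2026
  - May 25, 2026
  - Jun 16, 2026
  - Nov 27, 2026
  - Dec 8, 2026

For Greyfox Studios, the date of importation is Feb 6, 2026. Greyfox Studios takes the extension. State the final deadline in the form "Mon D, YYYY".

1 month from Feb 6, 2026 is Mar 6, 2026.
Mar 6, 2026 is a Friday and not a listed holiday, so it stands.
Add 3 months to Mar 6, 2026: Jun 6, 2026.
Jun 6, 2026 falls on a Saturday. Rolling to the next business day gives Jun 8, 2026, a Monday.
Final deadline: Jun 8, 2026.

Jun 8, 2026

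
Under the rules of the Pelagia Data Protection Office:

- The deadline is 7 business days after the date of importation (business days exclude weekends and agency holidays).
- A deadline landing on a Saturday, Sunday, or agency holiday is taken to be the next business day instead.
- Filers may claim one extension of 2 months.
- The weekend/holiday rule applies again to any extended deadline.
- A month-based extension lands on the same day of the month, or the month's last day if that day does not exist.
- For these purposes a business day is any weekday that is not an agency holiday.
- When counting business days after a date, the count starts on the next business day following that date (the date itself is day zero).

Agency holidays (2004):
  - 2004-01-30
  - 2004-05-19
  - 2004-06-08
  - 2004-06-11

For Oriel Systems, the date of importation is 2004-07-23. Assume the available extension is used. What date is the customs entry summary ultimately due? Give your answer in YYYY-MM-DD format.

7 business days after 2004-07-23, excluding weekends and holidays, is 2004-08-03.
2004-08-03 is a Tuesday and not a listed holiday, so it stands.
The 2 months extension carries 2004-08-03 to 2004-10-03.
2004-10-03 falls on a Sunday. Rolling to the next business day gives 2004-10-04, a Monday.
The final due date is 2004-10-04.

2004-10-04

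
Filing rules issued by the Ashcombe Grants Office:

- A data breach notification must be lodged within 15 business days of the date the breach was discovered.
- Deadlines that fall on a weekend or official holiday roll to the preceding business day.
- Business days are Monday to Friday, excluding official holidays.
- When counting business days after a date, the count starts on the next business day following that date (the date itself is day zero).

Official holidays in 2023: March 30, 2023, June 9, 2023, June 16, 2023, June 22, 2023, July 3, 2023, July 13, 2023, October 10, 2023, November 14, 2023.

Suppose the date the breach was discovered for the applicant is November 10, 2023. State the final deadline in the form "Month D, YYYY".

Counting 15 business days after November 10, 2023 (skipping weekends and listed holidays) reaches December 4, 2023.
Since December 4, 2023 is a Monday and not a holiday, the date is unchanged.
The final due date is December 4, 2023.

December 4, 2023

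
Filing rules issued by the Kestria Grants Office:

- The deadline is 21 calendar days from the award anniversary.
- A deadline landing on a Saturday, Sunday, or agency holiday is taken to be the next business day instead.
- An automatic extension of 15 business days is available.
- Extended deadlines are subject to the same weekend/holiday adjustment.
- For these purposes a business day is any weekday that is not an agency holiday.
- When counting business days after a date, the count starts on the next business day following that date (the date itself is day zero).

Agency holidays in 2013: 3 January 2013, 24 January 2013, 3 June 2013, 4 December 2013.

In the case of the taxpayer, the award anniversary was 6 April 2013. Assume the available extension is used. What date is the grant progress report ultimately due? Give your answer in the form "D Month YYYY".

Trigger date 6 April 2013 + 21 calendar days = 27 April 2013.
27 April 2013 falls on a Saturday. Rolling to the next business day gives 29 April 2013, a Monday.
Applying the 15-business-day extension: 15 business days after 29 April 2013 is 20 May 2013.
20 May 2013 is a Monday and not a listed holiday, so it stands.
Final deadline: 20 May 2013.

20 May 2013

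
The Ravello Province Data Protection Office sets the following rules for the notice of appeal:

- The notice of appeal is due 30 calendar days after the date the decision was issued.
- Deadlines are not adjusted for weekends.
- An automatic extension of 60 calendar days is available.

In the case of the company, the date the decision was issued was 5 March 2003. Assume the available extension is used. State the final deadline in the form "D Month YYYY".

From 5 March 2003, 30 calendar days later is 4 April 2003.
No adjustment is made for weekends or holidays, so 4 April 2003 stands.
Add the 60 calendar-day extension to 4 April 2003: 3 June 2003.
No adjustment is made for weekends or holidays, so 3 June 2003 stands.
Final deadline: 3 June 2003.

3 June 2003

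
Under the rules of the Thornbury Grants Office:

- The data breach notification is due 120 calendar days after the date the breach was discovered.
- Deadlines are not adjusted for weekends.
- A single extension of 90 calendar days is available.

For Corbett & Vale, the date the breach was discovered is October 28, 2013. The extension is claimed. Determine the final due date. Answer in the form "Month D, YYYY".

120 calendar days after October 28, 2013 is February 25, 2014.
February 25, 2014 falls on a Tuesday. The rules make no weekend/holiday allowance, so it remains February 25, 2014.
Add the 90 calendar-day extension to February 25, 2014: May 26, 2014.
May 26, 2014 is a Monday; no weekend or holiday adjustment applies.
Deadline: May 26, 2014.

May 26, 2014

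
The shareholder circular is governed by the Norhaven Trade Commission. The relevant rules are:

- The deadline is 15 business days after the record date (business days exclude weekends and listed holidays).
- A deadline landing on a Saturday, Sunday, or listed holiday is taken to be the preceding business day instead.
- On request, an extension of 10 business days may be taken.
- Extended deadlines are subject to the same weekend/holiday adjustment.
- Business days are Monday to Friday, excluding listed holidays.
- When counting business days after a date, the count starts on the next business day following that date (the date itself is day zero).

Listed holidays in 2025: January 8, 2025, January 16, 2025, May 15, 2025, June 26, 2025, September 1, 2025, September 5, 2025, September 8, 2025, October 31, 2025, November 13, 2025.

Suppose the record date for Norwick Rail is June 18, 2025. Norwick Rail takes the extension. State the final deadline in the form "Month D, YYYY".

Counting 15 business days after June 18, 2025 (skipping weekends and listed holidays) reaches July 10, 2025.
July 10, 2025 is a Thursday and not a listed holiday, so it stands.
Applying the 10-business-day extension: 10 business days after July 10, 2025 is July 24, 2025.
Since July 24, 2025 is a Thursday and not a holiday, the date is unchanged.
Final deadline: July 24, 2025.

July 24, 2025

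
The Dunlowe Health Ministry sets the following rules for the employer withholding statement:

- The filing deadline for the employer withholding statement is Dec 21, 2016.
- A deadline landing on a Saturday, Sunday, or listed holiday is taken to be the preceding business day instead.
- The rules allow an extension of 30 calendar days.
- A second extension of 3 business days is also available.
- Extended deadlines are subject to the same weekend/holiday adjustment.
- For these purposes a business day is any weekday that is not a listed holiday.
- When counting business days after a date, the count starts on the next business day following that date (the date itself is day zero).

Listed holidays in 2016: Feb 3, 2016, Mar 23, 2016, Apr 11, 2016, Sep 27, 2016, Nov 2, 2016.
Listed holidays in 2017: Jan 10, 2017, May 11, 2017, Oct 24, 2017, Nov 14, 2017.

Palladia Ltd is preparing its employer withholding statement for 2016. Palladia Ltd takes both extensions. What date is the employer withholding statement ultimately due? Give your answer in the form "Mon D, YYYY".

The statutory due date is Dec 21, 2016.
Since Dec 21, 2016 is a Wednesday and not a holiday, the date is unchanged.
Add the 30 calendar-day extension to Dec 21, 2016: Jan 20, 2017.
Jan 20, 2017 falls on a Friday, which is a business day, so no adjustment is needed.
Counting 3 further business days from Jan 20, 2017 reaches Jan 25, 2017.
Jan 25, 2017 falls on a Wednesday, which is a business day, so no adjustment is needed.
So the filing is due Jan 25, 2017.

Jan 25, 2017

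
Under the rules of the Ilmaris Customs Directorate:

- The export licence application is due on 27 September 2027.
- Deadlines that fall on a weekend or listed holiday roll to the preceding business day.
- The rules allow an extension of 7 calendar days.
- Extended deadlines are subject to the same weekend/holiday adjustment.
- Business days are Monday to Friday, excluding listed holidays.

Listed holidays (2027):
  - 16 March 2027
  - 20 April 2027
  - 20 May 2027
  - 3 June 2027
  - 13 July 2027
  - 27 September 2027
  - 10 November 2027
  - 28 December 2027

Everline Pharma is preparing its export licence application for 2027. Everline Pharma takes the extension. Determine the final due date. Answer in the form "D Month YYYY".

1 October 2027

Start from the fixed due date, 27 September 2027.
27 September 2027 is a listed holiday; the preceding business day is 24 September 2027 (Friday).
Add the 7 calendar-day extension to 24 September 2027: 1 October 2027.
1 October 2027 is a Friday and not a listed holiday, so it stands.
Deadline: 1 October 2027.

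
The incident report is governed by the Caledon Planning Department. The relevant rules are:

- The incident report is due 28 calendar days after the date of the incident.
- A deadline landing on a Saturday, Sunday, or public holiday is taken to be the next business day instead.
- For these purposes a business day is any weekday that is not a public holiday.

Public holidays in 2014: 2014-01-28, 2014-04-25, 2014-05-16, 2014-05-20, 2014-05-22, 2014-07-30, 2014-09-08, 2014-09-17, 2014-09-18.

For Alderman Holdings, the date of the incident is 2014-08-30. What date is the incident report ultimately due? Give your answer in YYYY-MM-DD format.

From 2014-08-30, 28 calendar days later is 2014-09-27.
2014-09-27 is a Saturday, so it moves to the next business day, 2014-09-29 (Monday).
Deadline: 2014-09-29.

2014-09-29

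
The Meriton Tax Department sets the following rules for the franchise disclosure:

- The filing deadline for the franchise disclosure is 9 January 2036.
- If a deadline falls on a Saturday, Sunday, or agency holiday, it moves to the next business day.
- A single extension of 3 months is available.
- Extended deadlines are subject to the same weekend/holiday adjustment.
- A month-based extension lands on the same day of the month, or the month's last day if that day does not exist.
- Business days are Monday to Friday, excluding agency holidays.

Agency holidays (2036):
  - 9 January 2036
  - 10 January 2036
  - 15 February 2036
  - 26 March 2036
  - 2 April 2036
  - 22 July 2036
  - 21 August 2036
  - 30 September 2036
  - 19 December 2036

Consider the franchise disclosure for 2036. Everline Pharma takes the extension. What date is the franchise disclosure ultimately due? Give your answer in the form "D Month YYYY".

11 April 2036

The stated deadline is 9 January 2036.
9 January 2036 falls on a listed holiday. Rolling to the next business day gives 11 January 2036, a Friday.
Applying the 3 months extension: 3 months after 11 January 2036 is 11 April 2036.
11 April 2036 falls on a Friday, which is a business day, so no adjustment is needed.
Final deadline: 11 April 2036.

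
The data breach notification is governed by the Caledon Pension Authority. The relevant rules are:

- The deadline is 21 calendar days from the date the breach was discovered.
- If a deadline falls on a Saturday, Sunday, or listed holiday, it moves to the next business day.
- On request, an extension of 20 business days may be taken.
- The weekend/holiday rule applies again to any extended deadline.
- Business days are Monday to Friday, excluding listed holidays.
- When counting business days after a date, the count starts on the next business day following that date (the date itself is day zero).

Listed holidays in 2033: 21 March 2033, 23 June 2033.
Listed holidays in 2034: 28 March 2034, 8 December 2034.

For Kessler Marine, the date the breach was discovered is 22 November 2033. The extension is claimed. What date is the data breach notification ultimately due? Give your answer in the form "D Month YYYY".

From 22 November 2033, 21 calendar days later is 13 December 2033.
13 December 2033 falls on a Tuesday, which is a business day, so no adjustment is needed.
Applying the 20-business-day extension: 20 business days after 13 December 2033 is 10 January 2034.
Since 10 January 2034 is a Tuesday and not a holiday, the date is unchanged.
So the filing is due 10 January 2034.

10 January 2034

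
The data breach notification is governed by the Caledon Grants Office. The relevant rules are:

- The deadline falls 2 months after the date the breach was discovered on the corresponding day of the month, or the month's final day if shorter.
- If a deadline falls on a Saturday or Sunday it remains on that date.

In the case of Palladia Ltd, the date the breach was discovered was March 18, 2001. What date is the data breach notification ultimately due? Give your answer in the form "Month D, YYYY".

Moving 2 months forward from March 18, 2001 on the corresponding day gives May 18, 2001.
No adjustment is made for weekends or holidays, so May 18, 2001 stands.
Final deadline: May 18, 2001.

May 18, 2001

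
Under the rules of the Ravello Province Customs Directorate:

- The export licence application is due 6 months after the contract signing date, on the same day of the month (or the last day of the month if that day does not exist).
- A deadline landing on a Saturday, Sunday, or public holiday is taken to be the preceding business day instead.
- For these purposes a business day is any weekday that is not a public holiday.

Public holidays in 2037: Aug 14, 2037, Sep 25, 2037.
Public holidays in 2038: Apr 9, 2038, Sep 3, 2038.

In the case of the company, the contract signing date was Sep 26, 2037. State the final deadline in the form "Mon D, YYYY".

6 months from Sep 26, 2037 is Mar 26, 2038.
Mar 26, 2038 (Friday) is already a business day.
The final due date is Mar 26, 2038.

Mar 26, 2038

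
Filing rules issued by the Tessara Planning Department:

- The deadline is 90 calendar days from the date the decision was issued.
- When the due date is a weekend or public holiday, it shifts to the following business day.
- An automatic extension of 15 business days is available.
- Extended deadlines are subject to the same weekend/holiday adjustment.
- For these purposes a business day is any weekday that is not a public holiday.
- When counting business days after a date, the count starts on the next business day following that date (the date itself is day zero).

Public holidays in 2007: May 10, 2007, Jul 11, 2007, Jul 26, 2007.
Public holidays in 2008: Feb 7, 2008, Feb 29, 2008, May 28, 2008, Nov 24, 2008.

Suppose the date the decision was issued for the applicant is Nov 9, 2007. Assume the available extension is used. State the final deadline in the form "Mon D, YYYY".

90 calendar days after Nov 9, 2007 is Feb 7, 2008.
Feb 7, 2008 is a listed holiday, so it moves to the next business day, Feb 8, 2008 (Friday).
The 15-business-day extension runs from Feb 8, 2008 to Mar 3, 2008.
Mar 3, 2008 falls on a Monday, which is a business day, so no adjustment is needed.
Final deadline: Mar 3, 2008.

Mar 3, 2008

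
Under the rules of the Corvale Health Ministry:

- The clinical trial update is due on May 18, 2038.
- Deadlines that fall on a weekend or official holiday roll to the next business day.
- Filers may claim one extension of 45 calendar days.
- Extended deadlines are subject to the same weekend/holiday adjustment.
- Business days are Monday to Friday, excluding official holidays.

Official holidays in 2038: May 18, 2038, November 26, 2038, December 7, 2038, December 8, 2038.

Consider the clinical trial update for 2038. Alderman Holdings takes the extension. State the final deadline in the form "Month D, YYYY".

July 5, 2038

The statutory due date is May 18, 2038.
May 18, 2038 falls on a listed holiday. Rolling to the next business day gives May 19, 2038, a Wednesday.
With the 45-day extension, May 19, 2038 becomes July 3, 2038.
Because July 3, 2038 is a Saturday, the deadline becomes July 5, 2038 (Monday).
Final deadline: July 5, 2038.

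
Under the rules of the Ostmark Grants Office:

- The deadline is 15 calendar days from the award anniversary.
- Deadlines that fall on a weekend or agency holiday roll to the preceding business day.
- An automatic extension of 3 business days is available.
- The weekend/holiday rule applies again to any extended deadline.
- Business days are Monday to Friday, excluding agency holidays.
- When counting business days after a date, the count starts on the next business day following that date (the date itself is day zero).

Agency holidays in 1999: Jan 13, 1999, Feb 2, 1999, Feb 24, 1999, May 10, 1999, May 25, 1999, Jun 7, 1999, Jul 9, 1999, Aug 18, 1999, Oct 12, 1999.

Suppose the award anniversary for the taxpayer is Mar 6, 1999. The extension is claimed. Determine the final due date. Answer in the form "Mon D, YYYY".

Mar 24, 1999

From Mar 6, 1999, 15 calendar days later is Mar 21, 1999.
Mar 21, 1999 falls on a Sunday. Rolling to the preceding business day gives Mar 19, 1999, a Friday.
The 3-business-day extension runs from Mar 19, 1999 to Mar 24, 1999.
Since Mar 24, 1999 is a Wednesday and not a holiday, the date is unchanged.
Deadline: Mar 24, 1999.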